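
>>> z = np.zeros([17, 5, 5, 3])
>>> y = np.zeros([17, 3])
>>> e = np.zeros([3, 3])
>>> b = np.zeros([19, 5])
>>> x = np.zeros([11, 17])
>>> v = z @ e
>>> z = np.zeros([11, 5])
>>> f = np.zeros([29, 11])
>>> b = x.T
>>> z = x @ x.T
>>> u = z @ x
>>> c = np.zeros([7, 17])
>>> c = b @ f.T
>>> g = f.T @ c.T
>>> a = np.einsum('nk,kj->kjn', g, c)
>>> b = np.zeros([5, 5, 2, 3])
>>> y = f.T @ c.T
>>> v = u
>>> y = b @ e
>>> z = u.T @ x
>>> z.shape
(17, 17)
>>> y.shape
(5, 5, 2, 3)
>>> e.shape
(3, 3)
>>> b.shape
(5, 5, 2, 3)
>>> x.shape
(11, 17)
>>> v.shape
(11, 17)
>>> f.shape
(29, 11)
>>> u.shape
(11, 17)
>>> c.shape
(17, 29)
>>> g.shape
(11, 17)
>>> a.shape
(17, 29, 11)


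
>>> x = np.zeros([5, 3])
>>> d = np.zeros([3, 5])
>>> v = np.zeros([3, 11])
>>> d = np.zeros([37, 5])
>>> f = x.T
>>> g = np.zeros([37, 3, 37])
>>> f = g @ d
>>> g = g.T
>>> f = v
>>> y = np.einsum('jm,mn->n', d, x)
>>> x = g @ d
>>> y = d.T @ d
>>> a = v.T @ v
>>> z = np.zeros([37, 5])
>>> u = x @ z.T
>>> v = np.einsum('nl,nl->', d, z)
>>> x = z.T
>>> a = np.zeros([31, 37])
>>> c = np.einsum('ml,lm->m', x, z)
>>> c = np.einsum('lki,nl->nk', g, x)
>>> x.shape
(5, 37)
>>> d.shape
(37, 5)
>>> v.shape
()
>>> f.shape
(3, 11)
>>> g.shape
(37, 3, 37)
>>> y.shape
(5, 5)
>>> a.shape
(31, 37)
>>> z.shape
(37, 5)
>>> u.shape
(37, 3, 37)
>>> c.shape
(5, 3)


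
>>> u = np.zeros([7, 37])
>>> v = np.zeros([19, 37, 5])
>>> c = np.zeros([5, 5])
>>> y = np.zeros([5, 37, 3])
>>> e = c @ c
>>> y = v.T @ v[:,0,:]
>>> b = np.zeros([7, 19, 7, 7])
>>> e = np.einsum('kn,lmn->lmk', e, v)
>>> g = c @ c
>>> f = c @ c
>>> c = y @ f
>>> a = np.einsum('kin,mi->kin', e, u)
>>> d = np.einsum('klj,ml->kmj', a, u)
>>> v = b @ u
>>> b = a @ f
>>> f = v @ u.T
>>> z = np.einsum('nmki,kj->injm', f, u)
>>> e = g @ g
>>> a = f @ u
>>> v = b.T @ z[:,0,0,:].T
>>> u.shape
(7, 37)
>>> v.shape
(5, 37, 7)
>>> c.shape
(5, 37, 5)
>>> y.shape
(5, 37, 5)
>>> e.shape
(5, 5)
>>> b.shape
(19, 37, 5)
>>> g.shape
(5, 5)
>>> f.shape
(7, 19, 7, 7)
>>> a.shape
(7, 19, 7, 37)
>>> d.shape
(19, 7, 5)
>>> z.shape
(7, 7, 37, 19)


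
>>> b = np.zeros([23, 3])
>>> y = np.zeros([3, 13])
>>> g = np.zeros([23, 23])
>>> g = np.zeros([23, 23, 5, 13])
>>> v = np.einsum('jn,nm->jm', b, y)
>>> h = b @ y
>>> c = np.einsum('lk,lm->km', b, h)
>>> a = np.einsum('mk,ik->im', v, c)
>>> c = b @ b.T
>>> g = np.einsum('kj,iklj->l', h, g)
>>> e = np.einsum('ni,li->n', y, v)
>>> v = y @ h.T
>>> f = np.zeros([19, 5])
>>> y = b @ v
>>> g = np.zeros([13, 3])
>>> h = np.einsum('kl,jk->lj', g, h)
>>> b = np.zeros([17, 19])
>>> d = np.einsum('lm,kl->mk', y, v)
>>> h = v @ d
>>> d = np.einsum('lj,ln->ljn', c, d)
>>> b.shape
(17, 19)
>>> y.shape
(23, 23)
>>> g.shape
(13, 3)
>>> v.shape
(3, 23)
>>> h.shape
(3, 3)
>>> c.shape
(23, 23)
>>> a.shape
(3, 23)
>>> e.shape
(3,)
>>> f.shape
(19, 5)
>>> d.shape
(23, 23, 3)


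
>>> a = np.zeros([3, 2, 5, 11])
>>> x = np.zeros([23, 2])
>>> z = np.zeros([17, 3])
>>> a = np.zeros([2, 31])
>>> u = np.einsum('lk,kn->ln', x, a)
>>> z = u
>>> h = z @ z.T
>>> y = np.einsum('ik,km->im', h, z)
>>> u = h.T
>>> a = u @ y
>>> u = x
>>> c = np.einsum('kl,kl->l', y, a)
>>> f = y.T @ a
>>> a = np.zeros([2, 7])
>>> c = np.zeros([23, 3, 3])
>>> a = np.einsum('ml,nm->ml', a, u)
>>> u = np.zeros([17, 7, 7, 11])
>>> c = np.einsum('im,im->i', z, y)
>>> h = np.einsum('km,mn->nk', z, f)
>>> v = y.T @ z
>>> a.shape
(2, 7)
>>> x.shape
(23, 2)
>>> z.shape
(23, 31)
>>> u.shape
(17, 7, 7, 11)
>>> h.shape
(31, 23)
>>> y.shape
(23, 31)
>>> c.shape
(23,)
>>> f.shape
(31, 31)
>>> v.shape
(31, 31)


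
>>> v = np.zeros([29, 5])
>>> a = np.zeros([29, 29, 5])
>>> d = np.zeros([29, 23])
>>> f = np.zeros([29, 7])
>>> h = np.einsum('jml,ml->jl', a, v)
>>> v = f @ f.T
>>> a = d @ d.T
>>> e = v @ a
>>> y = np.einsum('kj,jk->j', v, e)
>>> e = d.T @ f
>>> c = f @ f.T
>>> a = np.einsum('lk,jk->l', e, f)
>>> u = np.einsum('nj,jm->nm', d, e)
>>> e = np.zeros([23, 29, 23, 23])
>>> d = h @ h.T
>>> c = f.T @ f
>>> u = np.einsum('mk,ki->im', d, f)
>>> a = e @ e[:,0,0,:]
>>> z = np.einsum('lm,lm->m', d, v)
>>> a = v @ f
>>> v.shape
(29, 29)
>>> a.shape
(29, 7)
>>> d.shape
(29, 29)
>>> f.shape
(29, 7)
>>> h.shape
(29, 5)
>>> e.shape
(23, 29, 23, 23)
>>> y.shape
(29,)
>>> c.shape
(7, 7)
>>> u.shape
(7, 29)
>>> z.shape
(29,)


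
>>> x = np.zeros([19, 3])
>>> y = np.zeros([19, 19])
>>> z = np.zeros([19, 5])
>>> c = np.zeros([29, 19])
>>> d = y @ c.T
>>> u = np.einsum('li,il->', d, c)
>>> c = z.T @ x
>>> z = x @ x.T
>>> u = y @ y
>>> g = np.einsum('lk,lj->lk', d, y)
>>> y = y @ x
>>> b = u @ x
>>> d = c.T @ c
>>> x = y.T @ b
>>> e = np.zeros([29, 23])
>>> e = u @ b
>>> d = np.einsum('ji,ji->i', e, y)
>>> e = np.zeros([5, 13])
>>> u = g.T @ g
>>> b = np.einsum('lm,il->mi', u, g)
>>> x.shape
(3, 3)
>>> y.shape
(19, 3)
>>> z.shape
(19, 19)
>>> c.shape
(5, 3)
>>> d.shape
(3,)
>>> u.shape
(29, 29)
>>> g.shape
(19, 29)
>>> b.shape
(29, 19)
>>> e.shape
(5, 13)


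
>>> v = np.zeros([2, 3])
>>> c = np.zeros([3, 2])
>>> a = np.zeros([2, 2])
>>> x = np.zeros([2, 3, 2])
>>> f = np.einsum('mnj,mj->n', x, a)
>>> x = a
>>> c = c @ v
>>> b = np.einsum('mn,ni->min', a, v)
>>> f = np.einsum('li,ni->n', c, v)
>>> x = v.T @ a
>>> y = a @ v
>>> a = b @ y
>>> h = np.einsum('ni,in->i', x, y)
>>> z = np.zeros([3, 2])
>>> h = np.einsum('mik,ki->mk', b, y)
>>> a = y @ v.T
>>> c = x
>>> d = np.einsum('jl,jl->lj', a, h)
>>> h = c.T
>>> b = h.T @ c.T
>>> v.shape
(2, 3)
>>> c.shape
(3, 2)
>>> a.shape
(2, 2)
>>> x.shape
(3, 2)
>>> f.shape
(2,)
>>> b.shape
(3, 3)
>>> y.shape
(2, 3)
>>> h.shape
(2, 3)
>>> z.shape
(3, 2)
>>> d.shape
(2, 2)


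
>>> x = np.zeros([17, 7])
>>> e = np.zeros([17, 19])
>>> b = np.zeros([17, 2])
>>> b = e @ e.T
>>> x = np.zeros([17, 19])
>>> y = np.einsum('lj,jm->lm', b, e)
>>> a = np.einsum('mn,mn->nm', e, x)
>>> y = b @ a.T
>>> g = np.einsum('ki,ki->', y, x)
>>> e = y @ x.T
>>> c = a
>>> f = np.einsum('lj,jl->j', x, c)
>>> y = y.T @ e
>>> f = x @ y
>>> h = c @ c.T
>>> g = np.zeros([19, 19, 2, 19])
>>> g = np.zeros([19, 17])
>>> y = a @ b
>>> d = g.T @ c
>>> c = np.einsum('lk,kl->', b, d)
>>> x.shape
(17, 19)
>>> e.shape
(17, 17)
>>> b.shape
(17, 17)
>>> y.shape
(19, 17)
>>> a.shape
(19, 17)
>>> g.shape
(19, 17)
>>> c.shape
()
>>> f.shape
(17, 17)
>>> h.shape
(19, 19)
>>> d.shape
(17, 17)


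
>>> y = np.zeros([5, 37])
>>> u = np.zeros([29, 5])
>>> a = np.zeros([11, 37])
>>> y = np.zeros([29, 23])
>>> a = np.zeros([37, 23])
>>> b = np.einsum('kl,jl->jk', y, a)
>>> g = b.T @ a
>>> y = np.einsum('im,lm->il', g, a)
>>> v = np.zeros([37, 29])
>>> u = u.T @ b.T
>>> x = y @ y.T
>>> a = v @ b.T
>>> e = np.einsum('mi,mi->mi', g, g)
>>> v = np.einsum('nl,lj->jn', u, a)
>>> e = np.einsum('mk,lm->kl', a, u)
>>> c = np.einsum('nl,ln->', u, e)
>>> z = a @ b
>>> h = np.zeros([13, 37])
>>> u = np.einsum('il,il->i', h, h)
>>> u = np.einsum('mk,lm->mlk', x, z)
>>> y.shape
(29, 37)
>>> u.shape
(29, 37, 29)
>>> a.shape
(37, 37)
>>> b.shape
(37, 29)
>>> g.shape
(29, 23)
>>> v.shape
(37, 5)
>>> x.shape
(29, 29)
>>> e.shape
(37, 5)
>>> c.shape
()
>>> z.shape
(37, 29)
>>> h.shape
(13, 37)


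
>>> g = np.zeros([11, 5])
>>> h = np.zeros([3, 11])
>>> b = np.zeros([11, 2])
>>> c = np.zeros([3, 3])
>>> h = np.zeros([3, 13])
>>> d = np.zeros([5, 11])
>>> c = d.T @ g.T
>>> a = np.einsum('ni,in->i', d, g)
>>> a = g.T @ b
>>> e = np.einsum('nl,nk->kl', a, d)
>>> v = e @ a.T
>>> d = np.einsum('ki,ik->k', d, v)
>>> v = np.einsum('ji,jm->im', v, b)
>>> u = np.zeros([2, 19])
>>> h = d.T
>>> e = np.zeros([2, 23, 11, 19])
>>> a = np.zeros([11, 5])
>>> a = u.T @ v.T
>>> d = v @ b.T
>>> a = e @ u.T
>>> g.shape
(11, 5)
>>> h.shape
(5,)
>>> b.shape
(11, 2)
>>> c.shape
(11, 11)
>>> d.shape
(5, 11)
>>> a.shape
(2, 23, 11, 2)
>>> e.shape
(2, 23, 11, 19)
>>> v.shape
(5, 2)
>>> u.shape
(2, 19)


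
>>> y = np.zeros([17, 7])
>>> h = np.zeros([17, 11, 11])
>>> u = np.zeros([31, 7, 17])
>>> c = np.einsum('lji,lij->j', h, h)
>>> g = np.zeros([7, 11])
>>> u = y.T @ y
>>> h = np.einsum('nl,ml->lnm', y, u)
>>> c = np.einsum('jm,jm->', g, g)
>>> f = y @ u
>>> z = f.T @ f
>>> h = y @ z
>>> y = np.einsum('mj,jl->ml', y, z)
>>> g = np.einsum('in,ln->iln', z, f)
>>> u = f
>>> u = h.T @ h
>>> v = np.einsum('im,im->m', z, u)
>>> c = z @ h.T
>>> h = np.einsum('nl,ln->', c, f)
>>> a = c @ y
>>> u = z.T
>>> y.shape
(17, 7)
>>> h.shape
()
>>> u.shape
(7, 7)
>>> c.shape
(7, 17)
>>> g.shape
(7, 17, 7)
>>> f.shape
(17, 7)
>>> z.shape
(7, 7)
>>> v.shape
(7,)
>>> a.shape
(7, 7)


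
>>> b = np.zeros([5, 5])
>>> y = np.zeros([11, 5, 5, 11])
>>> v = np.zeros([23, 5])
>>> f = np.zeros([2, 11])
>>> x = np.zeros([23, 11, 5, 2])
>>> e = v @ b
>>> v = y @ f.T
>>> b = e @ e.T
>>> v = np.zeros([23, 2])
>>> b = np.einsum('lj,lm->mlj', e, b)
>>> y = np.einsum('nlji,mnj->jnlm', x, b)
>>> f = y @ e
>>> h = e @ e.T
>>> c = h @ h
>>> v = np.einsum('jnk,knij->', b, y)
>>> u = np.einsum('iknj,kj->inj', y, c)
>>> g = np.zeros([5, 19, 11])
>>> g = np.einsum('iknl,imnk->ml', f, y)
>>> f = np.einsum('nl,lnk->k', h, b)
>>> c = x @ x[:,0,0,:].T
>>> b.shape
(23, 23, 5)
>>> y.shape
(5, 23, 11, 23)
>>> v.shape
()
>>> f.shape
(5,)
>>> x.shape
(23, 11, 5, 2)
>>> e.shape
(23, 5)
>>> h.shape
(23, 23)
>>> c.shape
(23, 11, 5, 23)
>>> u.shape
(5, 11, 23)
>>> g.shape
(23, 5)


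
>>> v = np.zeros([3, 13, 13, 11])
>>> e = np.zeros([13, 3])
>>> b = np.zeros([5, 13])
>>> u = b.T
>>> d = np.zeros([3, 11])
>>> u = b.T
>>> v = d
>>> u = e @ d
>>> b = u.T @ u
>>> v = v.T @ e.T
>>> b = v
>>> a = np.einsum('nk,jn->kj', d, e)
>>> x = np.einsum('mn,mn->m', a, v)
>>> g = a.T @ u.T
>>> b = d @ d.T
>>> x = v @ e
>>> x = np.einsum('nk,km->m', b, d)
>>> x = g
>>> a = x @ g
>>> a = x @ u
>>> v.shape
(11, 13)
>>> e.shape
(13, 3)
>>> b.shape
(3, 3)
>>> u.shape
(13, 11)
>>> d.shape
(3, 11)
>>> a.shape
(13, 11)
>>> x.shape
(13, 13)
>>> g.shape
(13, 13)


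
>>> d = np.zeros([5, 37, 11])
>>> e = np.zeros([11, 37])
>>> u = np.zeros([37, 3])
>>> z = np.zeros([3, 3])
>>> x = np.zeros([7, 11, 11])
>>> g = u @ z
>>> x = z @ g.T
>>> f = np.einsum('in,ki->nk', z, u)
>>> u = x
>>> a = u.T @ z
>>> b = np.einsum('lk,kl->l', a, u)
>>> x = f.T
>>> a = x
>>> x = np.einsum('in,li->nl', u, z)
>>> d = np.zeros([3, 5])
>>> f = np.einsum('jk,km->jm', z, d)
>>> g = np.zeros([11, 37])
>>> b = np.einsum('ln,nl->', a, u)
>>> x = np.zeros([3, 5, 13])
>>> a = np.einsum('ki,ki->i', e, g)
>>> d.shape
(3, 5)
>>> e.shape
(11, 37)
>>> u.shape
(3, 37)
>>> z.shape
(3, 3)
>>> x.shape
(3, 5, 13)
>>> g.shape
(11, 37)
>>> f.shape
(3, 5)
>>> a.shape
(37,)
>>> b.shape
()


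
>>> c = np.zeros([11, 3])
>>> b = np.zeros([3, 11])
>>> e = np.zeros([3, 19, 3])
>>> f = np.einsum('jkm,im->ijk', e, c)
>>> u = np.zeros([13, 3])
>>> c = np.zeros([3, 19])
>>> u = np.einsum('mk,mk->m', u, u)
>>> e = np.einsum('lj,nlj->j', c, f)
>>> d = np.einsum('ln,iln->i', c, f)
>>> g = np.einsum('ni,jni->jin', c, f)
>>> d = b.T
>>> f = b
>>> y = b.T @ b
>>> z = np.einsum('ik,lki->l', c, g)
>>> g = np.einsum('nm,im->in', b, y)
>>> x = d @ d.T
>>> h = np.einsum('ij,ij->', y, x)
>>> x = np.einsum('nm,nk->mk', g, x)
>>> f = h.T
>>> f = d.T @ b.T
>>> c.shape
(3, 19)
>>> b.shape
(3, 11)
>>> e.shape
(19,)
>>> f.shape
(3, 3)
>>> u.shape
(13,)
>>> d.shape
(11, 3)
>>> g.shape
(11, 3)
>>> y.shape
(11, 11)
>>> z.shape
(11,)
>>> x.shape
(3, 11)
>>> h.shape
()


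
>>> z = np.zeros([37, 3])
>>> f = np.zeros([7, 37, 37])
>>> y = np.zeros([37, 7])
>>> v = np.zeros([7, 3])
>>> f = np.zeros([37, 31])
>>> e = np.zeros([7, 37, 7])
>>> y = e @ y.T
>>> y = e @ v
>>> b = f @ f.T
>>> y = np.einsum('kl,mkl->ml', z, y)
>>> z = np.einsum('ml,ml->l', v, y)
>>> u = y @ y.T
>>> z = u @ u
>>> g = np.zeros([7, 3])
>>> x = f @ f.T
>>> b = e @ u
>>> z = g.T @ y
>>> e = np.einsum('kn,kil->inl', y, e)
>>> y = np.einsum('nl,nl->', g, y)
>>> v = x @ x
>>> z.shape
(3, 3)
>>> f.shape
(37, 31)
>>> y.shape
()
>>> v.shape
(37, 37)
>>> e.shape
(37, 3, 7)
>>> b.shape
(7, 37, 7)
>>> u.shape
(7, 7)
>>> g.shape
(7, 3)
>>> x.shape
(37, 37)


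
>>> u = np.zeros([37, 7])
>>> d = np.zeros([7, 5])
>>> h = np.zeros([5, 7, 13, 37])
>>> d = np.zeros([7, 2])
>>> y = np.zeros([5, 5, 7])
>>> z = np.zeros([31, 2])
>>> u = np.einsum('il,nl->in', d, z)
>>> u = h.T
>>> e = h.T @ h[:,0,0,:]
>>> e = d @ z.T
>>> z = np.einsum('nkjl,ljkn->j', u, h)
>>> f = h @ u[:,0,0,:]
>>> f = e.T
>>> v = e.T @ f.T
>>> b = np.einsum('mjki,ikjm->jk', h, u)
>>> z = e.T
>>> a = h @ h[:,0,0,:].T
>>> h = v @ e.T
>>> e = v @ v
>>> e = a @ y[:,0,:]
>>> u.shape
(37, 13, 7, 5)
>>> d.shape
(7, 2)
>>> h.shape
(31, 7)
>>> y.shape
(5, 5, 7)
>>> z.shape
(31, 7)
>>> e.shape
(5, 7, 13, 7)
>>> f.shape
(31, 7)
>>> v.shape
(31, 31)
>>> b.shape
(7, 13)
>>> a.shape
(5, 7, 13, 5)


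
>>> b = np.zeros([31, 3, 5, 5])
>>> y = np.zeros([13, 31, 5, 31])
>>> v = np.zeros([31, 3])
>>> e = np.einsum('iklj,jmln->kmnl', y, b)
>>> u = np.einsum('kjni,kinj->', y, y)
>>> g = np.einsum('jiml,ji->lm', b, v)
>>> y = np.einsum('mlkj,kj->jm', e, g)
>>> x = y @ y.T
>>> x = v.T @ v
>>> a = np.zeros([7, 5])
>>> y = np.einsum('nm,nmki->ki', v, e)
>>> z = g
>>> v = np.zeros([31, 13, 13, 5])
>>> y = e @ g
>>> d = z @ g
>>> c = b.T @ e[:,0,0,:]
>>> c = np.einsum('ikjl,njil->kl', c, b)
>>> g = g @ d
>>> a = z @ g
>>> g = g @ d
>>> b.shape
(31, 3, 5, 5)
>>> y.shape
(31, 3, 5, 5)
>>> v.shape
(31, 13, 13, 5)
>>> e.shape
(31, 3, 5, 5)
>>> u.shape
()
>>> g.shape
(5, 5)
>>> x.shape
(3, 3)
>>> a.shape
(5, 5)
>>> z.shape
(5, 5)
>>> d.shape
(5, 5)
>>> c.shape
(5, 5)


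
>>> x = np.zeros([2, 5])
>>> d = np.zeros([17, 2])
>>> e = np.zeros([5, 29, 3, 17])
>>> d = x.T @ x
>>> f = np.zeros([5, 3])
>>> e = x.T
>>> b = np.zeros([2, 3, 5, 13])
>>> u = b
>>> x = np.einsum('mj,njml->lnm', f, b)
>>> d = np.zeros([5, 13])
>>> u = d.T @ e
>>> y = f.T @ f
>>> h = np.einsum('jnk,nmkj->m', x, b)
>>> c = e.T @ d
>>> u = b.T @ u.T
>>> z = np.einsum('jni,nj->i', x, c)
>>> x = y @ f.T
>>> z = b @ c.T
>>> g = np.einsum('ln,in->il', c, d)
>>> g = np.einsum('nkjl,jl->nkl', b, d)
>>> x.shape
(3, 5)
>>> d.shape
(5, 13)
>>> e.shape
(5, 2)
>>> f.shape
(5, 3)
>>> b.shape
(2, 3, 5, 13)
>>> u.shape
(13, 5, 3, 13)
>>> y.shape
(3, 3)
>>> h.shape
(3,)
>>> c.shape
(2, 13)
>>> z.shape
(2, 3, 5, 2)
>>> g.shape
(2, 3, 13)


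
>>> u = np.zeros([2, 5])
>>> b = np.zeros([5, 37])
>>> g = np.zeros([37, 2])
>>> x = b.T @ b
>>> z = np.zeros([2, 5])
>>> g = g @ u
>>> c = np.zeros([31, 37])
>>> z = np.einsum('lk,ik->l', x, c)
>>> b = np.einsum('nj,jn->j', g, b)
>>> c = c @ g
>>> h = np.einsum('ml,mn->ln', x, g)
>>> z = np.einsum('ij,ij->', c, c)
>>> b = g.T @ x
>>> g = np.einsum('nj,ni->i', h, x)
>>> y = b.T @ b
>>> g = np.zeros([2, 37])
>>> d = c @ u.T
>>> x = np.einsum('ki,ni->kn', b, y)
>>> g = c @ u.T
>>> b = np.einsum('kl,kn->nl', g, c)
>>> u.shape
(2, 5)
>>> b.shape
(5, 2)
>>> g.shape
(31, 2)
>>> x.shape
(5, 37)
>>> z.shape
()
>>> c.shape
(31, 5)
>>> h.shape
(37, 5)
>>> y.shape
(37, 37)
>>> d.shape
(31, 2)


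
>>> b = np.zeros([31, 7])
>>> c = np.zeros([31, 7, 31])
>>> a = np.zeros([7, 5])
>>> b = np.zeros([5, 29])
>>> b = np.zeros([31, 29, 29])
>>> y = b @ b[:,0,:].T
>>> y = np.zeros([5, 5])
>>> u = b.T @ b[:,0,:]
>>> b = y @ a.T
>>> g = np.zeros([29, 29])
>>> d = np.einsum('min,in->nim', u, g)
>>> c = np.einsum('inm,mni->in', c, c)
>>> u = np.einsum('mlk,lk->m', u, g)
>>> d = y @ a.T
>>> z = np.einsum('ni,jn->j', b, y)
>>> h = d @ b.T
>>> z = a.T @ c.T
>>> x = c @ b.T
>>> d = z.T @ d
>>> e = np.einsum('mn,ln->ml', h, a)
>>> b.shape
(5, 7)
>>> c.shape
(31, 7)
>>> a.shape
(7, 5)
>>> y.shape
(5, 5)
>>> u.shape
(29,)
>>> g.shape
(29, 29)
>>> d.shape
(31, 7)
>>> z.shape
(5, 31)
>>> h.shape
(5, 5)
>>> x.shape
(31, 5)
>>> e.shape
(5, 7)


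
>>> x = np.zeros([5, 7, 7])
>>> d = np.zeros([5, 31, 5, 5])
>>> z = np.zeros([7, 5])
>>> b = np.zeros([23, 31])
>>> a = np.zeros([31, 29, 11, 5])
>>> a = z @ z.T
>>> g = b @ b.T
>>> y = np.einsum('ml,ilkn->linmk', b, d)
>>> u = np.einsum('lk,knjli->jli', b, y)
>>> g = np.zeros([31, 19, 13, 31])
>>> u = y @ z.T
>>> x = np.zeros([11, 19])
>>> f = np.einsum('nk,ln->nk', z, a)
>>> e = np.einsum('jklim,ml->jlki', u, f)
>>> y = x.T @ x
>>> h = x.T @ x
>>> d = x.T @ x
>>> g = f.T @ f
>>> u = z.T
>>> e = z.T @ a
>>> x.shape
(11, 19)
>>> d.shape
(19, 19)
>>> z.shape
(7, 5)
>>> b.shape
(23, 31)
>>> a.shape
(7, 7)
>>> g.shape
(5, 5)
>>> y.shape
(19, 19)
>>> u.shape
(5, 7)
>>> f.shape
(7, 5)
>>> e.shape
(5, 7)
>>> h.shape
(19, 19)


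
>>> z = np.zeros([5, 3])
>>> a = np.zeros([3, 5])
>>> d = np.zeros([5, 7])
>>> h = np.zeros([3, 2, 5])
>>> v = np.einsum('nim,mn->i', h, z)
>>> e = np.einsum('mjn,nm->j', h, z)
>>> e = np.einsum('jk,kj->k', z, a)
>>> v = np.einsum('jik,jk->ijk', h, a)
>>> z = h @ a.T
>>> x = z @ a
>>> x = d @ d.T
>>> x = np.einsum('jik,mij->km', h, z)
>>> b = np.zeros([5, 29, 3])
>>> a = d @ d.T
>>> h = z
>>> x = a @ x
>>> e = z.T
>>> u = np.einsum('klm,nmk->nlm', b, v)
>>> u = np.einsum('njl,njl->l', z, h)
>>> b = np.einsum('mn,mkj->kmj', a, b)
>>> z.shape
(3, 2, 3)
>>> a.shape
(5, 5)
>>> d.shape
(5, 7)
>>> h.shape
(3, 2, 3)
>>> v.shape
(2, 3, 5)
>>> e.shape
(3, 2, 3)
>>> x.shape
(5, 3)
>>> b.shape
(29, 5, 3)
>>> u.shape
(3,)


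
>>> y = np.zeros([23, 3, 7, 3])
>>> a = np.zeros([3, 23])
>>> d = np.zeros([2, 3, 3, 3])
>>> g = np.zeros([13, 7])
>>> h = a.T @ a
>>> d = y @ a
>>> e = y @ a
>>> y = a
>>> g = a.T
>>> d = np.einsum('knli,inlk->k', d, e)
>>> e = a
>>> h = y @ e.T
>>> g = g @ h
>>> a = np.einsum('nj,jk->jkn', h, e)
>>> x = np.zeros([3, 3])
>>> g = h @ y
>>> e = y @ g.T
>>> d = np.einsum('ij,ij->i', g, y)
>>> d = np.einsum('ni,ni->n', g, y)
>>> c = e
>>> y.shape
(3, 23)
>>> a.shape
(3, 23, 3)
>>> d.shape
(3,)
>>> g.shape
(3, 23)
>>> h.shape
(3, 3)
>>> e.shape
(3, 3)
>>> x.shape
(3, 3)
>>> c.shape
(3, 3)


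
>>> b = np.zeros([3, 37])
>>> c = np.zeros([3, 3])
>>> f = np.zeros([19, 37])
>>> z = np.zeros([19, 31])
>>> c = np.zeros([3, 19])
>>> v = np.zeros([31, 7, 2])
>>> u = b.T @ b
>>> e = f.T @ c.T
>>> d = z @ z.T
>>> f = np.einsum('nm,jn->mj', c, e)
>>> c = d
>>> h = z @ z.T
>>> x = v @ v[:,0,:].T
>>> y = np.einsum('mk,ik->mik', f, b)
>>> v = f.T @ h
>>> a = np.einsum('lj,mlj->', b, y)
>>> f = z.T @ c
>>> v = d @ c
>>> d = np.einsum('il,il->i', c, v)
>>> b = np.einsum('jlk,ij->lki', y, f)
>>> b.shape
(3, 37, 31)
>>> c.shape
(19, 19)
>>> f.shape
(31, 19)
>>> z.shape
(19, 31)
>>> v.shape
(19, 19)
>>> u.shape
(37, 37)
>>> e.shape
(37, 3)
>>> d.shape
(19,)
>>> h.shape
(19, 19)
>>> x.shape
(31, 7, 31)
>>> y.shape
(19, 3, 37)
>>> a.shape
()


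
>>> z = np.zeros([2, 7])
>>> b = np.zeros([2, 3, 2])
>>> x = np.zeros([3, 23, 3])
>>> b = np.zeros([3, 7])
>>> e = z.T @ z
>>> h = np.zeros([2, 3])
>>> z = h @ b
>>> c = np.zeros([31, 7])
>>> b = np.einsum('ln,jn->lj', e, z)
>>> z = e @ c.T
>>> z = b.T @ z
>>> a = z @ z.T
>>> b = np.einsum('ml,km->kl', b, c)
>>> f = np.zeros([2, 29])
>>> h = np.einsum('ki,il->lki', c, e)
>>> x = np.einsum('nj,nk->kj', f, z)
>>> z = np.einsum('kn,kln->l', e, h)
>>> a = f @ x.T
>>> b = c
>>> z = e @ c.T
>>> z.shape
(7, 31)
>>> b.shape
(31, 7)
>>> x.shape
(31, 29)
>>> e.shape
(7, 7)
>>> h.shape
(7, 31, 7)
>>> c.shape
(31, 7)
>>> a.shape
(2, 31)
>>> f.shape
(2, 29)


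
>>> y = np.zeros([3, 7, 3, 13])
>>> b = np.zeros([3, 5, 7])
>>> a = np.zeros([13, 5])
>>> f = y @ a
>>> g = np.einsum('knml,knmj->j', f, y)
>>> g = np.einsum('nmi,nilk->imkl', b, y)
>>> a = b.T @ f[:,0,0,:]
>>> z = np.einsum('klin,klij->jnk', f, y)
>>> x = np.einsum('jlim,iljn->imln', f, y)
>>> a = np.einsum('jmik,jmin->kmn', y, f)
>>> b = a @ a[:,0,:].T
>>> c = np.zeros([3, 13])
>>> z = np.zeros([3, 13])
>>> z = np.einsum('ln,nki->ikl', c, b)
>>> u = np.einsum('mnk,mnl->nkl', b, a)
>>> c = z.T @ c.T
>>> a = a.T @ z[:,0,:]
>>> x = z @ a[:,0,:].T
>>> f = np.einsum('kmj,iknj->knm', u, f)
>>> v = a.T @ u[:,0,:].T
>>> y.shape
(3, 7, 3, 13)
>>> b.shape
(13, 7, 13)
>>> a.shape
(5, 7, 3)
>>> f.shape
(7, 3, 13)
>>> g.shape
(7, 5, 13, 3)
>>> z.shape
(13, 7, 3)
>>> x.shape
(13, 7, 5)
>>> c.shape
(3, 7, 3)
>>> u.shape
(7, 13, 5)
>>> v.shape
(3, 7, 7)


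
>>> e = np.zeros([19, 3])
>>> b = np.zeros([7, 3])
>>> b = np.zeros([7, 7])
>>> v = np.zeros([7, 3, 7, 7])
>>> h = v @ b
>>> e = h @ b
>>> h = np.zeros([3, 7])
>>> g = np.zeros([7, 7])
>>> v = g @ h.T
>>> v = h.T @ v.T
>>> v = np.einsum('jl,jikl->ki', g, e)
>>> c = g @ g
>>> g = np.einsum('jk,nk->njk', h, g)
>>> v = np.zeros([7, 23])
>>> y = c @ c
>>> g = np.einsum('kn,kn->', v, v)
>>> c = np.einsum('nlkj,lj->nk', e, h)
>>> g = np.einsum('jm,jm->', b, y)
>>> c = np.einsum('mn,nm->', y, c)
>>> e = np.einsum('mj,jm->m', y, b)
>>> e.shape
(7,)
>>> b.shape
(7, 7)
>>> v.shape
(7, 23)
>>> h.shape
(3, 7)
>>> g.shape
()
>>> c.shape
()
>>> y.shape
(7, 7)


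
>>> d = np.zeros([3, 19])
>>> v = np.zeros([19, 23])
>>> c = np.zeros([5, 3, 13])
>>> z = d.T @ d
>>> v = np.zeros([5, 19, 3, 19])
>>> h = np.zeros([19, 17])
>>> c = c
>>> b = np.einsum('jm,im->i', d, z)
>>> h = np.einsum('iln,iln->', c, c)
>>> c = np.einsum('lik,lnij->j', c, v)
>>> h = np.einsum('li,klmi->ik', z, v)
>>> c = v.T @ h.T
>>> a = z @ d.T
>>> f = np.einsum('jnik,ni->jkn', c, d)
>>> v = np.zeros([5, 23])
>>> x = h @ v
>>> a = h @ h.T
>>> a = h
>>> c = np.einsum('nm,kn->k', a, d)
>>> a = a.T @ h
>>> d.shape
(3, 19)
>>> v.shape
(5, 23)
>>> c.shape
(3,)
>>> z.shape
(19, 19)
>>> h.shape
(19, 5)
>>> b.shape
(19,)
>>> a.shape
(5, 5)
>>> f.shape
(19, 19, 3)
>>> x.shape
(19, 23)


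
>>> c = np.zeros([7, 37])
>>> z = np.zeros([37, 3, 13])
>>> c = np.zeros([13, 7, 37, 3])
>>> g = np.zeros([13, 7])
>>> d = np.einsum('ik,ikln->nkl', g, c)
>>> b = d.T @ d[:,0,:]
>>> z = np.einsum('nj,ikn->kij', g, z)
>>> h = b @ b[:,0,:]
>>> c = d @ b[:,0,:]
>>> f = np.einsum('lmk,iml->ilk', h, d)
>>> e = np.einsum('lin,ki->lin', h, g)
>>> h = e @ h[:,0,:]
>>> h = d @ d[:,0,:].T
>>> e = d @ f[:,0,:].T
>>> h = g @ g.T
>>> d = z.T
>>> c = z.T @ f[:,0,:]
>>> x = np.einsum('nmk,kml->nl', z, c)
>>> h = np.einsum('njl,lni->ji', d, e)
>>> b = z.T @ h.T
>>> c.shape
(7, 37, 37)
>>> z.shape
(3, 37, 7)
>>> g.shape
(13, 7)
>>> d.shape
(7, 37, 3)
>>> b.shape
(7, 37, 37)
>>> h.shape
(37, 3)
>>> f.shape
(3, 37, 37)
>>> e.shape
(3, 7, 3)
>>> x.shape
(3, 37)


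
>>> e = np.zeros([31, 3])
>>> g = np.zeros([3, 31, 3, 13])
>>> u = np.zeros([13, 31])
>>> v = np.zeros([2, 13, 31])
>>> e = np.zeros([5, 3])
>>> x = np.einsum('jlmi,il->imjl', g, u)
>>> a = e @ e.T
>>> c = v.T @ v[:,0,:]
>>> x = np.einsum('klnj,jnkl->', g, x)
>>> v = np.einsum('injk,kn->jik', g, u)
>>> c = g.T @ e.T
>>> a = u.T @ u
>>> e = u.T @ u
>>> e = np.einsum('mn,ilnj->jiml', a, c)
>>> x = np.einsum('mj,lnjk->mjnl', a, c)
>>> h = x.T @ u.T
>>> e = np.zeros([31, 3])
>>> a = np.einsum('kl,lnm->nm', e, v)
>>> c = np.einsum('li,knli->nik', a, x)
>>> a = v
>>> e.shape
(31, 3)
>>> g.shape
(3, 31, 3, 13)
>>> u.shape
(13, 31)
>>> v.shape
(3, 3, 13)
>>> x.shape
(31, 31, 3, 13)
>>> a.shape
(3, 3, 13)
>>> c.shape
(31, 13, 31)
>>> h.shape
(13, 3, 31, 13)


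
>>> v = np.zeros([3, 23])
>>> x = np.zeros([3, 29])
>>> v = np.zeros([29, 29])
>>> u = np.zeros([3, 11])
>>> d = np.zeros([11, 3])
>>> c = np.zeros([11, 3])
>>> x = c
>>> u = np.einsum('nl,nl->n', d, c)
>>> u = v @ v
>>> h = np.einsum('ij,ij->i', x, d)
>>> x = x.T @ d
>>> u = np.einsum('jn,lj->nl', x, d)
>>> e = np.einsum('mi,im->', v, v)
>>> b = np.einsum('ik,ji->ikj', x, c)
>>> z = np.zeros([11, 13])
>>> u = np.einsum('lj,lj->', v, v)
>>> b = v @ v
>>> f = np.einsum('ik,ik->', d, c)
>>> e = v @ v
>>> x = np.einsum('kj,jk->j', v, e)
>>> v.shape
(29, 29)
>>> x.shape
(29,)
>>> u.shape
()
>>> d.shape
(11, 3)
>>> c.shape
(11, 3)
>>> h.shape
(11,)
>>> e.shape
(29, 29)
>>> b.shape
(29, 29)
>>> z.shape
(11, 13)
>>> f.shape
()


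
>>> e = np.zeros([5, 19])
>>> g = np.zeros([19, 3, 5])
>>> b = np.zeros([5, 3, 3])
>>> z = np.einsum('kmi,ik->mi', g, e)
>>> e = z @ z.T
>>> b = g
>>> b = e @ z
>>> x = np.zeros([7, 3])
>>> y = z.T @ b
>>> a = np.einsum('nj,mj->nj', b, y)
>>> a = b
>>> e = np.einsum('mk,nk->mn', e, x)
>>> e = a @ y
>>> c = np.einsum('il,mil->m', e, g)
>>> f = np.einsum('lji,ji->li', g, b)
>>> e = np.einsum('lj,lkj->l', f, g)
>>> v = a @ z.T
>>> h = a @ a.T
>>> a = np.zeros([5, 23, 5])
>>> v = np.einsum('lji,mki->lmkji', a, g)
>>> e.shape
(19,)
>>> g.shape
(19, 3, 5)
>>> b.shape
(3, 5)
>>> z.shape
(3, 5)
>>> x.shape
(7, 3)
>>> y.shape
(5, 5)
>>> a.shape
(5, 23, 5)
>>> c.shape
(19,)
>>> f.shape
(19, 5)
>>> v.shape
(5, 19, 3, 23, 5)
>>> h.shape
(3, 3)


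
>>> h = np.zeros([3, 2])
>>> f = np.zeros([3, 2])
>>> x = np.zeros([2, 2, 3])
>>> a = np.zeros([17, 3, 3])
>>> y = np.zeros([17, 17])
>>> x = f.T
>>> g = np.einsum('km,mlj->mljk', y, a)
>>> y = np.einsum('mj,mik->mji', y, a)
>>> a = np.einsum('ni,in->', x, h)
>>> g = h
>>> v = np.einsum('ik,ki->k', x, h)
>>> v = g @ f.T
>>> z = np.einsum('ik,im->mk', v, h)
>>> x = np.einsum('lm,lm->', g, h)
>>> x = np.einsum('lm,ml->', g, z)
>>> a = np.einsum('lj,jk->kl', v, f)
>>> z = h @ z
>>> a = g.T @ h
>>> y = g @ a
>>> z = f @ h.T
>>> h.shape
(3, 2)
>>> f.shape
(3, 2)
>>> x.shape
()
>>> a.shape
(2, 2)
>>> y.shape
(3, 2)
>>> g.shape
(3, 2)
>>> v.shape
(3, 3)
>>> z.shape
(3, 3)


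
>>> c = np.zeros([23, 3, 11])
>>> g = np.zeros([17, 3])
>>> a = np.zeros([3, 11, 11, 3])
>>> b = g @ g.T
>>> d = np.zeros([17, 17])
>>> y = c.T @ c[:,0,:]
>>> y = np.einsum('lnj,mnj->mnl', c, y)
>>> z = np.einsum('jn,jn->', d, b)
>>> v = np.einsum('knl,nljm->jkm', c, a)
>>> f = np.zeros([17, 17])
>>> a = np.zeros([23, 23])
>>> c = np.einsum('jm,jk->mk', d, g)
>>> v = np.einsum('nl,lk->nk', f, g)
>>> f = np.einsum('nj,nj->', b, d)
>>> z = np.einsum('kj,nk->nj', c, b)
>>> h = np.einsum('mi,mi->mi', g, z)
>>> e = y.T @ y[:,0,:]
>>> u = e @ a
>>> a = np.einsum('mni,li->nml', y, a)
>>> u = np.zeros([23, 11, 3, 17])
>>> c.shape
(17, 3)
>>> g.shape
(17, 3)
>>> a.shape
(3, 11, 23)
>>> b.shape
(17, 17)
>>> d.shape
(17, 17)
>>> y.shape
(11, 3, 23)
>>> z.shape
(17, 3)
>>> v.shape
(17, 3)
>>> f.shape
()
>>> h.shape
(17, 3)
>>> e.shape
(23, 3, 23)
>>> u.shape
(23, 11, 3, 17)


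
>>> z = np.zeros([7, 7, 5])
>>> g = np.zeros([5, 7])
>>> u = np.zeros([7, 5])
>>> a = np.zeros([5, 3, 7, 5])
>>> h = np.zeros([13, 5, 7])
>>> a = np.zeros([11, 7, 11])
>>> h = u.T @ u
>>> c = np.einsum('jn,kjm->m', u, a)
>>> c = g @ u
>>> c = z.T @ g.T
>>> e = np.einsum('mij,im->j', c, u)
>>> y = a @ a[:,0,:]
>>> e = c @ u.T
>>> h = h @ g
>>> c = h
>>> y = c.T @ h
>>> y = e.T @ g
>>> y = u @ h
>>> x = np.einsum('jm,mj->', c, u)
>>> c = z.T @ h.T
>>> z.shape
(7, 7, 5)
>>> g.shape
(5, 7)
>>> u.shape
(7, 5)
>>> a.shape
(11, 7, 11)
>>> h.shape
(5, 7)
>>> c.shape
(5, 7, 5)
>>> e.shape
(5, 7, 7)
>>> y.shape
(7, 7)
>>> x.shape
()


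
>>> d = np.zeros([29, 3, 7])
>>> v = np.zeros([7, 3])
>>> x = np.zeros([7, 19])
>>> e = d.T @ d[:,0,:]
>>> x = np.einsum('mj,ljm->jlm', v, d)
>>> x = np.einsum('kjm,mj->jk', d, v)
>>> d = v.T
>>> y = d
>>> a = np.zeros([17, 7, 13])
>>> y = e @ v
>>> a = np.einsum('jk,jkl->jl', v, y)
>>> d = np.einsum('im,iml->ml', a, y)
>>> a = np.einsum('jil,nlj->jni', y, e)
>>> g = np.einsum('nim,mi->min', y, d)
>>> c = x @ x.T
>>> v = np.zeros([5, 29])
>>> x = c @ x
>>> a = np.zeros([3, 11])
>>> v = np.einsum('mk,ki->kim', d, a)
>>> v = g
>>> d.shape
(3, 3)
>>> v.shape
(3, 3, 7)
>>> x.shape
(3, 29)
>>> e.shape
(7, 3, 7)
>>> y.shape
(7, 3, 3)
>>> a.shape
(3, 11)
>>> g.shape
(3, 3, 7)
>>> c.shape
(3, 3)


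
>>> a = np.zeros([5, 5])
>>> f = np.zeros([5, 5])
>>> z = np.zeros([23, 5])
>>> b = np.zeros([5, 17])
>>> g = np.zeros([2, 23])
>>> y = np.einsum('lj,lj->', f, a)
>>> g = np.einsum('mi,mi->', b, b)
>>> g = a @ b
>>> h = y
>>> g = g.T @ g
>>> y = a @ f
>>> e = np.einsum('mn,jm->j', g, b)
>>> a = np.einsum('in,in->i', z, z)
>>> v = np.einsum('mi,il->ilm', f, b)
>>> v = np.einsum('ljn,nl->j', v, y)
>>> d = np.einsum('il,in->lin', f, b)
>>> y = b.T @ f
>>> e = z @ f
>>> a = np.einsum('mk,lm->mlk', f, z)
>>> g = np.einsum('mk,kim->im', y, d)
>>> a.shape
(5, 23, 5)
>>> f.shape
(5, 5)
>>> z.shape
(23, 5)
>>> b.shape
(5, 17)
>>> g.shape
(5, 17)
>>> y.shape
(17, 5)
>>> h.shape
()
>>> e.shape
(23, 5)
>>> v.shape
(17,)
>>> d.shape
(5, 5, 17)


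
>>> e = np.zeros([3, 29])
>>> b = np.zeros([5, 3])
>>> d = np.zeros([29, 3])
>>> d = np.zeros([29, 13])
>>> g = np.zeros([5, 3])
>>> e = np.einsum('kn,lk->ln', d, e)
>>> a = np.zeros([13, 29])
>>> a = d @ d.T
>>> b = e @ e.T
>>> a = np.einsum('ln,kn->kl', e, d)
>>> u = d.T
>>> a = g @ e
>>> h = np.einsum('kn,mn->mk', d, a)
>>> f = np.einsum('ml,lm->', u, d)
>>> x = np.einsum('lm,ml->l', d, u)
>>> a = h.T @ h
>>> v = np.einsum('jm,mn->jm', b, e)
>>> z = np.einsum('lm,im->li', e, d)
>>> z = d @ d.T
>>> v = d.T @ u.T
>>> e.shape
(3, 13)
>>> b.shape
(3, 3)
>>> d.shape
(29, 13)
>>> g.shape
(5, 3)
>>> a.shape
(29, 29)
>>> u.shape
(13, 29)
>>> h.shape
(5, 29)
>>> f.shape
()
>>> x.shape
(29,)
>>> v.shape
(13, 13)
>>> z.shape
(29, 29)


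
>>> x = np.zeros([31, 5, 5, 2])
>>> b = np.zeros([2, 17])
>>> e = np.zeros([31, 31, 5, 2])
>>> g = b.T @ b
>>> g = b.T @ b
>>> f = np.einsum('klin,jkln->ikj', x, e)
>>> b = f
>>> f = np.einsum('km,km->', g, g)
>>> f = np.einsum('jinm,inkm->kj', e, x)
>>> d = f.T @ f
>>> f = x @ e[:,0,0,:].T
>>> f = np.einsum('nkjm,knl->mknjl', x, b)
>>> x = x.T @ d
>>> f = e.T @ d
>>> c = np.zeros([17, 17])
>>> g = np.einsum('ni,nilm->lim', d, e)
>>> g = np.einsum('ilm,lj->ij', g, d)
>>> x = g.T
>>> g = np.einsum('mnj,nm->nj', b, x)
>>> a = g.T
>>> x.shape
(31, 5)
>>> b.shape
(5, 31, 31)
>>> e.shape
(31, 31, 5, 2)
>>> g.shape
(31, 31)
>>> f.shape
(2, 5, 31, 31)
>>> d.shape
(31, 31)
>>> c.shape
(17, 17)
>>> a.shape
(31, 31)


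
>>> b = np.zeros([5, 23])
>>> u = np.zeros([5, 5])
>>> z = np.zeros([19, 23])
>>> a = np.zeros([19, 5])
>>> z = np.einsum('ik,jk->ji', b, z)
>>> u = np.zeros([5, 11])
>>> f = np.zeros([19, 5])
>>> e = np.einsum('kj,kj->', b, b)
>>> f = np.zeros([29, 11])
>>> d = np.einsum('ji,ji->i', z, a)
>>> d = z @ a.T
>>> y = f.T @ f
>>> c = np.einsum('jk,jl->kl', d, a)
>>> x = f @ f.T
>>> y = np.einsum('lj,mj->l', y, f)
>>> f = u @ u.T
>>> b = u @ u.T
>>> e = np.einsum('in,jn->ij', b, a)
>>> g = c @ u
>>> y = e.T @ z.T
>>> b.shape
(5, 5)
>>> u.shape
(5, 11)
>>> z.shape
(19, 5)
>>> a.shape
(19, 5)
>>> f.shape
(5, 5)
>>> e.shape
(5, 19)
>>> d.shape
(19, 19)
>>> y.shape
(19, 19)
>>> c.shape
(19, 5)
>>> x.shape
(29, 29)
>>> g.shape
(19, 11)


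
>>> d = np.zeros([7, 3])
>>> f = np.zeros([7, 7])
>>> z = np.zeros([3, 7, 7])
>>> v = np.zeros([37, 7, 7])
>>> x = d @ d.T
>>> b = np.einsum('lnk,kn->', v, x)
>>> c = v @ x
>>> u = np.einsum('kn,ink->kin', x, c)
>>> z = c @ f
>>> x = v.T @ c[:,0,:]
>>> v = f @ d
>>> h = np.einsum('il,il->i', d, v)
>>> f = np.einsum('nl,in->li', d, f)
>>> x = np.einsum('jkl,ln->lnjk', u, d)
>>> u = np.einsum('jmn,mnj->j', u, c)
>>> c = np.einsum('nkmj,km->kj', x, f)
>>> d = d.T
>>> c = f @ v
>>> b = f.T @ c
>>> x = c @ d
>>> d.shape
(3, 7)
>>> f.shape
(3, 7)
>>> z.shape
(37, 7, 7)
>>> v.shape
(7, 3)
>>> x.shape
(3, 7)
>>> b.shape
(7, 3)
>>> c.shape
(3, 3)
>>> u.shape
(7,)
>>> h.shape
(7,)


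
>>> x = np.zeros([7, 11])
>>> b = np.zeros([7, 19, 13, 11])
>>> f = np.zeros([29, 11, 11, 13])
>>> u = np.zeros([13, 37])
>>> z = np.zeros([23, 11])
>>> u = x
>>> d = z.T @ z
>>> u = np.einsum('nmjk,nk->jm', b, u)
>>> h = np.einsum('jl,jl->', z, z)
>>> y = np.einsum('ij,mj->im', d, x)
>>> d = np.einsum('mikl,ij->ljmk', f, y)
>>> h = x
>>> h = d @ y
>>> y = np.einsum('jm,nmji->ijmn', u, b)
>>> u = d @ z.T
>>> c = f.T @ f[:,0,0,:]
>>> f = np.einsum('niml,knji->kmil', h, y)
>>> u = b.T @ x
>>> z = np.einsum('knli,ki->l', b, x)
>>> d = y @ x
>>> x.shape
(7, 11)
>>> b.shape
(7, 19, 13, 11)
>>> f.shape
(11, 29, 7, 7)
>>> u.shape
(11, 13, 19, 11)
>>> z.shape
(13,)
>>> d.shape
(11, 13, 19, 11)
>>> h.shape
(13, 7, 29, 7)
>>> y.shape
(11, 13, 19, 7)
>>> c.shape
(13, 11, 11, 13)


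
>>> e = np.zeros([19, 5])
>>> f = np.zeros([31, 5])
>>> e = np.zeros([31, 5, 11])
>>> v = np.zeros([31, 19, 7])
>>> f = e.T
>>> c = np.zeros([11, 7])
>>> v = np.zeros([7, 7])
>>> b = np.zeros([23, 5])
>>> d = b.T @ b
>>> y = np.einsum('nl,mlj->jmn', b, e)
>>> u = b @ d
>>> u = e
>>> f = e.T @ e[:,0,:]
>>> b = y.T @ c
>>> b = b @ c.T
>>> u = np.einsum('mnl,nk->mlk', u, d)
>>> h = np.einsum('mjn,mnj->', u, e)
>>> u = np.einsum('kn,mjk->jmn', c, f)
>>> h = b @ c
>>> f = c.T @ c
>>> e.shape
(31, 5, 11)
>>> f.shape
(7, 7)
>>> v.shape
(7, 7)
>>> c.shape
(11, 7)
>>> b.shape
(23, 31, 11)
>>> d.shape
(5, 5)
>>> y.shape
(11, 31, 23)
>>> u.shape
(5, 11, 7)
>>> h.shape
(23, 31, 7)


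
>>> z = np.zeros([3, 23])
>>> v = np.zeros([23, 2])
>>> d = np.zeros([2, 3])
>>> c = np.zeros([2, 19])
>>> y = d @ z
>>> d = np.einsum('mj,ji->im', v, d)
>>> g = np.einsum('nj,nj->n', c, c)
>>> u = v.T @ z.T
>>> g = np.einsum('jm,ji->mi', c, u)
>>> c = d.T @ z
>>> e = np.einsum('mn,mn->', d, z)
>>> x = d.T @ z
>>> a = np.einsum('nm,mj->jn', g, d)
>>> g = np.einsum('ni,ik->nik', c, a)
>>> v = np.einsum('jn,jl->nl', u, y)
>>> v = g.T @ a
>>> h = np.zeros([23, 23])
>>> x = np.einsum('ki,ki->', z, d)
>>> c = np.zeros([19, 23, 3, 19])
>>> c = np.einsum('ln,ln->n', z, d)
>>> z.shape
(3, 23)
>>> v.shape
(19, 23, 19)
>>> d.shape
(3, 23)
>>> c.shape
(23,)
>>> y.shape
(2, 23)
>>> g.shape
(23, 23, 19)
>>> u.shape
(2, 3)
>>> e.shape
()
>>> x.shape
()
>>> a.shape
(23, 19)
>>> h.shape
(23, 23)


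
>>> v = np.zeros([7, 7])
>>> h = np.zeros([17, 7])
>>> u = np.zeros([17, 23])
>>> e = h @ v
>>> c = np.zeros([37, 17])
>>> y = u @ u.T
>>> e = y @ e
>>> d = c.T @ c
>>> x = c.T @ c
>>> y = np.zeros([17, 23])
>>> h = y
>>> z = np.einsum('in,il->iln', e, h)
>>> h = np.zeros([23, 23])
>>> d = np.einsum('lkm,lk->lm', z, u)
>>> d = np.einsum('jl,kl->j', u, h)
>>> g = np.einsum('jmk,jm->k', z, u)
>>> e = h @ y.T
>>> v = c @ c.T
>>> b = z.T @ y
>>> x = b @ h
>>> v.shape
(37, 37)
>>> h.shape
(23, 23)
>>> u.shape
(17, 23)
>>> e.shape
(23, 17)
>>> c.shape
(37, 17)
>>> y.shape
(17, 23)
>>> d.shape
(17,)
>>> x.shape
(7, 23, 23)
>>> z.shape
(17, 23, 7)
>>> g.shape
(7,)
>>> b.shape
(7, 23, 23)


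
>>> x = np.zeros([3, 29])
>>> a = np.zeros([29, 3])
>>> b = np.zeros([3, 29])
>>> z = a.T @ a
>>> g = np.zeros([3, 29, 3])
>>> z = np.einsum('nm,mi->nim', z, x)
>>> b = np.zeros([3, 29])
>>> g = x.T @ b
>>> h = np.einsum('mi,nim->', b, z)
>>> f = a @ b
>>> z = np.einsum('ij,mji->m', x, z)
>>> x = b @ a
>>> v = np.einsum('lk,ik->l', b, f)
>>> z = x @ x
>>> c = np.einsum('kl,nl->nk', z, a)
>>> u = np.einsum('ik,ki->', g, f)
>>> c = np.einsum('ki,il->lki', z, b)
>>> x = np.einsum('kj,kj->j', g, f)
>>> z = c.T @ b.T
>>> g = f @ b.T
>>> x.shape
(29,)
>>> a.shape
(29, 3)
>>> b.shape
(3, 29)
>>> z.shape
(3, 3, 3)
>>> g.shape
(29, 3)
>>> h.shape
()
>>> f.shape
(29, 29)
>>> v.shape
(3,)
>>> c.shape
(29, 3, 3)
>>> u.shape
()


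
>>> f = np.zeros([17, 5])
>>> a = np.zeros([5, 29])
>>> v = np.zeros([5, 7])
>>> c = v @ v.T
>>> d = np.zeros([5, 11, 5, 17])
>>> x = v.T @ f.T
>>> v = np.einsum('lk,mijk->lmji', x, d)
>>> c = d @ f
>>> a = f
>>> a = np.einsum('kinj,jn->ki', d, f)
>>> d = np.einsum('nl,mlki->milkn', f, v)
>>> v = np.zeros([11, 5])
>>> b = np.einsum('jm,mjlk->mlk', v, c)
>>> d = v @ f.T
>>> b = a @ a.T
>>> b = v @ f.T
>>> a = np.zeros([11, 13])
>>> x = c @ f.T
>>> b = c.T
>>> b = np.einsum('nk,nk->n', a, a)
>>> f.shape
(17, 5)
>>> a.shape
(11, 13)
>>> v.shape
(11, 5)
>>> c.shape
(5, 11, 5, 5)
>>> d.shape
(11, 17)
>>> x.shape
(5, 11, 5, 17)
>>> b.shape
(11,)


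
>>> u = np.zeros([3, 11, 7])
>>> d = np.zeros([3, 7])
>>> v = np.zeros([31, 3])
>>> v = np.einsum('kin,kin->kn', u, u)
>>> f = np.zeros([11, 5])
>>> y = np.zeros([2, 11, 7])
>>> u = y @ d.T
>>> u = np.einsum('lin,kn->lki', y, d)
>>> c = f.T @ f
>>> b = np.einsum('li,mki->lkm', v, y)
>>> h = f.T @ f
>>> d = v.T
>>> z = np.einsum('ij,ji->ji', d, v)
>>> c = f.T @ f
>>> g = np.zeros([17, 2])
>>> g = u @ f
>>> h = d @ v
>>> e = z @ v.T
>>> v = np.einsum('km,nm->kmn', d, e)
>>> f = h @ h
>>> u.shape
(2, 3, 11)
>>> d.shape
(7, 3)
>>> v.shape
(7, 3, 3)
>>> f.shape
(7, 7)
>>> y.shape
(2, 11, 7)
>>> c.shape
(5, 5)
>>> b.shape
(3, 11, 2)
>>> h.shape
(7, 7)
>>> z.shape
(3, 7)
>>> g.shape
(2, 3, 5)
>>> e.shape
(3, 3)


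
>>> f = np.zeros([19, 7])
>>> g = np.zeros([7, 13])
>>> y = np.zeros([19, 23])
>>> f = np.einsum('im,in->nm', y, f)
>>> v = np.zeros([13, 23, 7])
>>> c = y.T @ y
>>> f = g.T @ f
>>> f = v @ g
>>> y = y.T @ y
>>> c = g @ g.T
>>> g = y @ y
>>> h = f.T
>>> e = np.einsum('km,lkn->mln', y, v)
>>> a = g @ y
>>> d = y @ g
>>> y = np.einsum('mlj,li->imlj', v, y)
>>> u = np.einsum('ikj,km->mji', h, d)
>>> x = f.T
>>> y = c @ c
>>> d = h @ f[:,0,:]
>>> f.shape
(13, 23, 13)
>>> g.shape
(23, 23)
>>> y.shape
(7, 7)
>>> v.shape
(13, 23, 7)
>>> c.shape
(7, 7)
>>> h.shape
(13, 23, 13)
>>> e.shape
(23, 13, 7)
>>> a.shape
(23, 23)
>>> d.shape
(13, 23, 13)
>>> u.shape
(23, 13, 13)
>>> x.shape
(13, 23, 13)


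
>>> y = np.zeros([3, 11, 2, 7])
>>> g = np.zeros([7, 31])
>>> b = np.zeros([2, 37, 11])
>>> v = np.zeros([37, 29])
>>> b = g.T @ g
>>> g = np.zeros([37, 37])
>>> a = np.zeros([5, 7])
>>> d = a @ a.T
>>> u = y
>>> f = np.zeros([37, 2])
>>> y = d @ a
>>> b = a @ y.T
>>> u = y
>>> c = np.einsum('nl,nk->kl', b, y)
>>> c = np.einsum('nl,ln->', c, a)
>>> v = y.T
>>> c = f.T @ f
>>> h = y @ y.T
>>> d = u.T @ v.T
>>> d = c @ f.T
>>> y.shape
(5, 7)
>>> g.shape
(37, 37)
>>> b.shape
(5, 5)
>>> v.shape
(7, 5)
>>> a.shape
(5, 7)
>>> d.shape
(2, 37)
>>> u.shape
(5, 7)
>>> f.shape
(37, 2)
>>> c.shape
(2, 2)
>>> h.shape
(5, 5)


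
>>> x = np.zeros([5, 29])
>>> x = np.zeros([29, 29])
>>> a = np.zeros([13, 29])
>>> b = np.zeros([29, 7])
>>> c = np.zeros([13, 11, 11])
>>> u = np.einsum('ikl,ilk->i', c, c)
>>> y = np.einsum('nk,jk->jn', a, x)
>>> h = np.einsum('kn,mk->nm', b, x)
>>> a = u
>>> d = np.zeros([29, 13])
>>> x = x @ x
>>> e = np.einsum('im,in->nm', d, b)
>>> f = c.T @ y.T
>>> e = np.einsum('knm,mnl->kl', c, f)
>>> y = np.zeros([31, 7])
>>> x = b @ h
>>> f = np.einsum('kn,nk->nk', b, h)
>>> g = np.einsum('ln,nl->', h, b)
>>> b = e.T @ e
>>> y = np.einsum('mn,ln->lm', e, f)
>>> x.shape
(29, 29)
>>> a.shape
(13,)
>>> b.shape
(29, 29)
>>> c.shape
(13, 11, 11)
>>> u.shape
(13,)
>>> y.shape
(7, 13)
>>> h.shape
(7, 29)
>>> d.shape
(29, 13)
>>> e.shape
(13, 29)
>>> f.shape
(7, 29)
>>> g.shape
()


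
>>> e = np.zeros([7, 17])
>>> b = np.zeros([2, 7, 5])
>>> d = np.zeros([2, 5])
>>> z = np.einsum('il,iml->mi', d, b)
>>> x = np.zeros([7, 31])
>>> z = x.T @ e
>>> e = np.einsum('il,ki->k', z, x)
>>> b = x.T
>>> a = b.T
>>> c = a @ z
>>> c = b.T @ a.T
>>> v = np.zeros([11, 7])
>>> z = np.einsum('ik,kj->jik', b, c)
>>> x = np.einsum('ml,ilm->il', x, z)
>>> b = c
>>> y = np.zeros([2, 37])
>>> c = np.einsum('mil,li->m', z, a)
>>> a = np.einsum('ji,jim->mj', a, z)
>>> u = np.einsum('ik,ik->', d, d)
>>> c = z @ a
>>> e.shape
(7,)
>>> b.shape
(7, 7)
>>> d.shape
(2, 5)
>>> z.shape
(7, 31, 7)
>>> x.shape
(7, 31)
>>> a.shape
(7, 7)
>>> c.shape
(7, 31, 7)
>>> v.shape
(11, 7)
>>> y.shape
(2, 37)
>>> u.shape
()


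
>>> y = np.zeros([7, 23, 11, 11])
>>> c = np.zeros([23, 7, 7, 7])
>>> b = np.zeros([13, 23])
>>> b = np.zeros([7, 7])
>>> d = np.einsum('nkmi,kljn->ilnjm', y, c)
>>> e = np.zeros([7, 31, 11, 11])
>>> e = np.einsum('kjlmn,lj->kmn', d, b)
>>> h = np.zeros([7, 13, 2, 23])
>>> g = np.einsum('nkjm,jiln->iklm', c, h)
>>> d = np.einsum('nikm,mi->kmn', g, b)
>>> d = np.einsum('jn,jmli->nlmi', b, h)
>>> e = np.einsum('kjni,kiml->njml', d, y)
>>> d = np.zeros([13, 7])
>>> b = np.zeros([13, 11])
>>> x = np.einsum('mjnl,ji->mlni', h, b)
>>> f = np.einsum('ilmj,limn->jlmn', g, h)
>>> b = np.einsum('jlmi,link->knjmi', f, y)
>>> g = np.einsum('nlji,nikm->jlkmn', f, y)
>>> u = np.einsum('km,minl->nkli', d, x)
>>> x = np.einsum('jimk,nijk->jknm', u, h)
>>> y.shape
(7, 23, 11, 11)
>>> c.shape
(23, 7, 7, 7)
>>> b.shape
(11, 11, 7, 2, 23)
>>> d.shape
(13, 7)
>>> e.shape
(13, 2, 11, 11)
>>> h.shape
(7, 13, 2, 23)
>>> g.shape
(2, 7, 11, 11, 7)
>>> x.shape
(2, 23, 7, 11)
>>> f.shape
(7, 7, 2, 23)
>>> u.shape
(2, 13, 11, 23)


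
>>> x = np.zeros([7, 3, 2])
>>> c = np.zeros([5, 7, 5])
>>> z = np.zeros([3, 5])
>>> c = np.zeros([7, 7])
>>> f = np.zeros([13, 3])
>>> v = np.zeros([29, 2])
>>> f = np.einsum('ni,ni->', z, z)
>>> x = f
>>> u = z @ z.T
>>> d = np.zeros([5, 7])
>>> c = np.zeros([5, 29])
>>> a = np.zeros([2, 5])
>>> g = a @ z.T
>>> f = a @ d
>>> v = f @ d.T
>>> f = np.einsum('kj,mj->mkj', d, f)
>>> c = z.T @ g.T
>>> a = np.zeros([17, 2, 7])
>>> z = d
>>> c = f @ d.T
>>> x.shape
()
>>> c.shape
(2, 5, 5)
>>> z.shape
(5, 7)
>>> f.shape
(2, 5, 7)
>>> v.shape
(2, 5)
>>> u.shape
(3, 3)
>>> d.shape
(5, 7)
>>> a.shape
(17, 2, 7)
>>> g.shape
(2, 3)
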